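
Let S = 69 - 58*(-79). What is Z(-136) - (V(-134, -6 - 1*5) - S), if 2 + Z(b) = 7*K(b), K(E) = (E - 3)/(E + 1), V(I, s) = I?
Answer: 646678/135 ≈ 4790.2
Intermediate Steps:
S = 4651 (S = 69 + 4582 = 4651)
K(E) = (-3 + E)/(1 + E)
Z(b) = -2 + 7*(-3 + b)/(1 + b) (Z(b) = -2 + 7*((-3 + b)/(1 + b)) = -2 + 7*(-3 + b)/(1 + b))
Z(-136) - (V(-134, -6 - 1*5) - S) = (-23 + 5*(-136))/(1 - 136) - (-134 - 1*4651) = (-23 - 680)/(-135) - (-134 - 4651) = -1/135*(-703) - 1*(-4785) = 703/135 + 4785 = 646678/135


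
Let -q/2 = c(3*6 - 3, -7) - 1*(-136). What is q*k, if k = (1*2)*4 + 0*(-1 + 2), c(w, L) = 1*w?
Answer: -2416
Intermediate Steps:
c(w, L) = w
q = -302 (q = -2*((3*6 - 3) - 1*(-136)) = -2*((18 - 3) + 136) = -2*(15 + 136) = -2*151 = -302)
k = 8 (k = 2*4 + 0*1 = 8 + 0 = 8)
q*k = -302*8 = -2416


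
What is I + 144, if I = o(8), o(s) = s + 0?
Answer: 152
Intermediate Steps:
o(s) = s
I = 8
I + 144 = 8 + 144 = 152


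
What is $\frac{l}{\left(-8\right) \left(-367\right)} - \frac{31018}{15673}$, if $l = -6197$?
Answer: $- \frac{188194429}{46015928} \approx -4.0898$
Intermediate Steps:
$\frac{l}{\left(-8\right) \left(-367\right)} - \frac{31018}{15673} = - \frac{6197}{\left(-8\right) \left(-367\right)} - \frac{31018}{15673} = - \frac{6197}{2936} - \frac{31018}{15673} = - \frac{188194429}{46015928}$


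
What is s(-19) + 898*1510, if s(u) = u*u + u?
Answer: 1356322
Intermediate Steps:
s(u) = u + u**2 (s(u) = u**2 + u = u + u**2)
s(-19) + 898*1510 = -19*(1 - 19) + 898*1510 = -19*(-18) + 1355980 = 342 + 1355980 = 1356322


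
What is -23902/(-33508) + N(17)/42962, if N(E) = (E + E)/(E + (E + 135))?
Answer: 43385868657/60821861906 ≈ 0.71333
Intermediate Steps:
N(E) = 2*E/(135 + 2*E) (N(E) = (2*E)/(E + (135 + E)) = (2*E)/(135 + 2*E) = 2*E/(135 + 2*E))
-23902/(-33508) + N(17)/42962 = -23902/(-33508) + (2*17/(135 + 2*17))/42962 = -23902*(-1/33508) + (2*17/(135 + 34))*(1/42962) = 11951/16754 + (2*17/169)*(1/42962) = 11951/16754 + (2*17*(1/169))*(1/42962) = 11951/16754 + (34/169)*(1/42962) = 11951/16754 + 17/3630289 = 43385868657/60821861906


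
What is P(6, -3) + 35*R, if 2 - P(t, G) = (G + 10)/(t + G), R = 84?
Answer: 8819/3 ≈ 2939.7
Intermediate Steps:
P(t, G) = 2 - (10 + G)/(G + t) (P(t, G) = 2 - (G + 10)/(t + G) = 2 - (10 + G)/(G + t))
P(6, -3) + 35*R = (-10 - 3 + 2*6)/(-3 + 6) + 35*84 = (-10 - 3 + 12)/3 + 2940 = (⅓)*(-1) + 2940 = -⅓ + 2940 = 8819/3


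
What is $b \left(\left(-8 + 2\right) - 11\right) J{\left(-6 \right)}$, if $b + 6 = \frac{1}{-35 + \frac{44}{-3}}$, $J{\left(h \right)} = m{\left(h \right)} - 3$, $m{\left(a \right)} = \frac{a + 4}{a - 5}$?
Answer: $- \frac{472719}{1639} \approx -288.42$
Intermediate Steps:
$m{\left(a \right)} = \frac{4 + a}{-5 + a}$
$J{\left(h \right)} = -3 + \frac{4 + h}{-5 + h}$ ($J{\left(h \right)} = \frac{4 + h}{-5 + h} - 3 = -3 + \frac{4 + h}{-5 + h}$)
$b = - \frac{897}{149}$ ($b = -6 + \frac{1}{-35 + \frac{44}{-3}} = -6 + \frac{1}{-35 + 44 \left(- \frac{1}{3}\right)} = -6 + \frac{1}{-35 - \frac{44}{3}} = -6 + \frac{1}{- \frac{149}{3}} = -6 - \frac{3}{149} = - \frac{897}{149} \approx -6.0201$)
$b \left(\left(-8 + 2\right) - 11\right) J{\left(-6 \right)} = - \frac{897 \left(\left(-8 + 2\right) - 11\right)}{149} \frac{19 - -12}{-5 - 6} = - \frac{897 \left(-6 - 11\right)}{149} \frac{19 + 12}{-11} = \left(- \frac{897}{149}\right) \left(-17\right) \left(\left(- \frac{1}{11}\right) 31\right) = \frac{15249}{149} \left(- \frac{31}{11}\right) = - \frac{472719}{1639}$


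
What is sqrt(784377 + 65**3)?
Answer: sqrt(1059002) ≈ 1029.1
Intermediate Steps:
sqrt(784377 + 65**3) = sqrt(784377 + 274625) = sqrt(1059002)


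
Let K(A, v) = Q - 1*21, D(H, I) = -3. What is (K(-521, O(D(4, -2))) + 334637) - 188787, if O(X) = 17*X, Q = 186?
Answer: 146015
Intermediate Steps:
K(A, v) = 165 (K(A, v) = 186 - 1*21 = 186 - 21 = 165)
(K(-521, O(D(4, -2))) + 334637) - 188787 = (165 + 334637) - 188787 = 334802 - 188787 = 146015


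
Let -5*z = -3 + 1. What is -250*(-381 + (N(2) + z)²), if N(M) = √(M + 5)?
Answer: 93460 - 200*√7 ≈ 92931.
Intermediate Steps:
N(M) = √(5 + M)
z = ⅖ (z = -(-3 + 1)/5 = -⅕*(-2) = ⅖ ≈ 0.40000)
-250*(-381 + (N(2) + z)²) = -250*(-381 + (√(5 + 2) + ⅖)²) = -250*(-381 + (√7 + ⅖)²) = -250*(-381 + (⅖ + √7)²) = 95250 - 250*(⅖ + √7)²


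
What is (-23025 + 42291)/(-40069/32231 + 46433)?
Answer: 5447039/13127561 ≈ 0.41493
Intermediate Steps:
(-23025 + 42291)/(-40069/32231 + 46433) = 19266/(-40069*1/32231 + 46433) = 19266/(-40069/32231 + 46433) = 19266/(1496541954/32231) = 19266*(32231/1496541954) = 5447039/13127561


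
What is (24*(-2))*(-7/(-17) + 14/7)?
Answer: -1968/17 ≈ -115.76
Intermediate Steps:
(24*(-2))*(-7/(-17) + 14/7) = -48*(-7*(-1/17) + 14*(⅐)) = -48*(7/17 + 2) = -48*41/17 = -1968/17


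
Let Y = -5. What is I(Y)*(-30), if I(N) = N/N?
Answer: -30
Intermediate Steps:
I(N) = 1
I(Y)*(-30) = 1*(-30) = -30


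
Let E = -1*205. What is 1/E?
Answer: -1/205 ≈ -0.0048781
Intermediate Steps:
E = -205
1/E = 1/(-205) = -1/205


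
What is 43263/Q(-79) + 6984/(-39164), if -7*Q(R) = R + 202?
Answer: -988443663/401431 ≈ -2462.3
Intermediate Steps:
Q(R) = -202/7 - R/7 (Q(R) = -(R + 202)/7 = -(202 + R)/7 = -202/7 - R/7)
43263/Q(-79) + 6984/(-39164) = 43263/(-202/7 - 1/7*(-79)) + 6984/(-39164) = 43263/(-202/7 + 79/7) + 6984*(-1/39164) = 43263/(-123/7) - 1746/9791 = 43263*(-7/123) - 1746/9791 = -100947/41 - 1746/9791 = -988443663/401431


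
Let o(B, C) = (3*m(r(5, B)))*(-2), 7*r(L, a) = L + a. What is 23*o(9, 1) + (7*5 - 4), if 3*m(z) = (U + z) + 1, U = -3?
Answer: 31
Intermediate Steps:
r(L, a) = L/7 + a/7 (r(L, a) = (L + a)/7 = L/7 + a/7)
m(z) = -⅔ + z/3 (m(z) = ((-3 + z) + 1)/3 = (-2 + z)/3 = -⅔ + z/3)
o(B, C) = 18/7 - 2*B/7 (o(B, C) = (3*(-⅔ + ((⅐)*5 + B/7)/3))*(-2) = (3*(-⅔ + (5/7 + B/7)/3))*(-2) = (3*(-⅔ + (5/21 + B/21)))*(-2) = (3*(-3/7 + B/21))*(-2) = (-9/7 + B/7)*(-2) = 18/7 - 2*B/7)
23*o(9, 1) + (7*5 - 4) = 23*(18/7 - 2/7*9) + (7*5 - 4) = 23*(18/7 - 18/7) + (35 - 4) = 23*0 + 31 = 0 + 31 = 31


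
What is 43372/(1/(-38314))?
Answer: -1661754808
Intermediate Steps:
43372/(1/(-38314)) = 43372/(-1/38314) = 43372*(-38314) = -1661754808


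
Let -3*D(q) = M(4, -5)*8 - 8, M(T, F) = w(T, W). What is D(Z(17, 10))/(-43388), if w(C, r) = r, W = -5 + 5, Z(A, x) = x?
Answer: -2/32541 ≈ -6.1461e-5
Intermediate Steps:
W = 0
M(T, F) = 0
D(q) = 8/3 (D(q) = -(0*8 - 8)/3 = -(0 - 8)/3 = -⅓*(-8) = 8/3)
D(Z(17, 10))/(-43388) = (8/3)/(-43388) = (8/3)*(-1/43388) = -2/32541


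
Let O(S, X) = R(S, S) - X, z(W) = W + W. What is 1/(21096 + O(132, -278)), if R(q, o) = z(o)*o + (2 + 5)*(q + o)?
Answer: 1/58070 ≈ 1.7221e-5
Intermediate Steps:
z(W) = 2*W
R(q, o) = 2*o**2 + 7*o + 7*q (R(q, o) = (2*o)*o + (2 + 5)*(q + o) = 2*o**2 + 7*(o + q) = 2*o**2 + (7*o + 7*q) = 2*o**2 + 7*o + 7*q)
O(S, X) = -X + 2*S**2 + 14*S (O(S, X) = (2*S**2 + 7*S + 7*S) - X = (2*S**2 + 14*S) - X = -X + 2*S**2 + 14*S)
1/(21096 + O(132, -278)) = 1/(21096 + (-1*(-278) + 2*132**2 + 14*132)) = 1/(21096 + (278 + 2*17424 + 1848)) = 1/(21096 + (278 + 34848 + 1848)) = 1/(21096 + 36974) = 1/58070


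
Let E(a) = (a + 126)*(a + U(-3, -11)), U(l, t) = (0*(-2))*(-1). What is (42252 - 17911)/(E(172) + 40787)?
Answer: 24341/92043 ≈ 0.26445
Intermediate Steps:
U(l, t) = 0 (U(l, t) = 0*(-1) = 0)
E(a) = a*(126 + a) (E(a) = (a + 126)*(a + 0) = (126 + a)*a = a*(126 + a))
(42252 - 17911)/(E(172) + 40787) = (42252 - 17911)/(172*(126 + 172) + 40787) = 24341/(172*298 + 40787) = 24341/(51256 + 40787) = 24341/92043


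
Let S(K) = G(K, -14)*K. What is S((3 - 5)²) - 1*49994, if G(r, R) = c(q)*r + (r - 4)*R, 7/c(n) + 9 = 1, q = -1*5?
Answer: -50008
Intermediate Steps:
q = -5
c(n) = -7/8 (c(n) = 7/(-9 + 1) = 7/(-8) = 7*(-⅛) = -7/8)
G(r, R) = -7*r/8 + R*(-4 + r) (G(r, R) = -7*r/8 + (r - 4)*R = -7*r/8 + (-4 + r)*R = -7*r/8 + R*(-4 + r))
S(K) = K*(56 - 119*K/8) (S(K) = (-4*(-14) - 7*K/8 - 14*K)*K = (56 - 7*K/8 - 14*K)*K = (56 - 119*K/8)*K = K*(56 - 119*K/8))
S((3 - 5)²) - 1*49994 = 7*(3 - 5)²*(64 - 17*(3 - 5)²)/8 - 1*49994 = (7/8)*(-2)²*(64 - 17*(-2)²) - 49994 = (7/8)*4*(64 - 17*4) - 49994 = (7/8)*4*(64 - 68) - 49994 = (7/8)*4*(-4) - 49994 = -14 - 49994 = -50008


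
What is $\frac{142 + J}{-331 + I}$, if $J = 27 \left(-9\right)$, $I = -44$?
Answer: $\frac{101}{375} \approx 0.26933$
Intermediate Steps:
$J = -243$
$\frac{142 + J}{-331 + I} = \frac{142 - 243}{-331 - 44} = - \frac{101}{-375} = \left(-101\right) \left(- \frac{1}{375}\right) = \frac{101}{375}$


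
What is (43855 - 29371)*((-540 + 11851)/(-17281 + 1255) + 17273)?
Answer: 668209169818/2671 ≈ 2.5017e+8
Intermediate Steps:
(43855 - 29371)*((-540 + 11851)/(-17281 + 1255) + 17273) = 14484*(11311/(-16026) + 17273) = 14484*(11311*(-1/16026) + 17273) = 14484*(-11311/16026 + 17273) = 14484*(276805787/16026) = 668209169818/2671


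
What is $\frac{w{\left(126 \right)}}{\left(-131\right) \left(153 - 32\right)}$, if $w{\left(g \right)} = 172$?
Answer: $- \frac{172}{15851} \approx -0.010851$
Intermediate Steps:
$\frac{w{\left(126 \right)}}{\left(-131\right) \left(153 - 32\right)} = \frac{172}{\left(-131\right) \left(153 - 32\right)} = \frac{172}{\left(-131\right) 121} = \frac{172}{-15851} = 172 \left(- \frac{1}{15851}\right) = - \frac{172}{15851}$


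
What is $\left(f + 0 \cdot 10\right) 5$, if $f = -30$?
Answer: $-150$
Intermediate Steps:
$\left(f + 0 \cdot 10\right) 5 = \left(-30 + 0 \cdot 10\right) 5 = \left(-30 + 0\right) 5 = \left(-30\right) 5 = -150$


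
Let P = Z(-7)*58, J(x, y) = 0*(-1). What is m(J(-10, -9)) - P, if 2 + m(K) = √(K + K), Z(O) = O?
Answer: 404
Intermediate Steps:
J(x, y) = 0
P = -406 (P = -7*58 = -406)
m(K) = -2 + √2*√K (m(K) = -2 + √(K + K) = -2 + √(2*K) = -2 + √2*√K)
m(J(-10, -9)) - P = (-2 + √2*√0) - 1*(-406) = (-2 + √2*0) + 406 = (-2 + 0) + 406 = -2 + 406 = 404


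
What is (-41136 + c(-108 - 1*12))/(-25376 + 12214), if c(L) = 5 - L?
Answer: 41011/13162 ≈ 3.1159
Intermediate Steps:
(-41136 + c(-108 - 1*12))/(-25376 + 12214) = (-41136 + (5 - (-108 - 1*12)))/(-25376 + 12214) = (-41136 + (5 - (-108 - 12)))/(-13162) = (-41136 + (5 - 1*(-120)))*(-1/13162) = (-41136 + (5 + 120))*(-1/13162) = (-41136 + 125)*(-1/13162) = -41011*(-1/13162) = 41011/13162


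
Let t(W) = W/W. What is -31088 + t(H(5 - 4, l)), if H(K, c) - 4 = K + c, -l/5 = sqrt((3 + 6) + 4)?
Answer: -31087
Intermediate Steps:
l = -5*sqrt(13) (l = -5*sqrt((3 + 6) + 4) = -5*sqrt(9 + 4) = -5*sqrt(13) ≈ -18.028)
H(K, c) = 4 + K + c (H(K, c) = 4 + (K + c) = 4 + K + c)
t(W) = 1
-31088 + t(H(5 - 4, l)) = -31088 + 1 = -31087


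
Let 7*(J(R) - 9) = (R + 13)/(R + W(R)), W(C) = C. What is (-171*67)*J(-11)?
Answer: -7928244/77 ≈ -1.0296e+5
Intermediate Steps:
J(R) = 9 + (13 + R)/(14*R) (J(R) = 9 + ((R + 13)/(R + R))/7 = 9 + ((13 + R)/((2*R)))/7 = 9 + ((13 + R)*(1/(2*R)))/7 = 9 + ((13 + R)/(2*R))/7 = 9 + (13 + R)/(14*R))
(-171*67)*J(-11) = (-171*67)*((1/14)*(13 + 127*(-11))/(-11)) = -11457*(-1)*(13 - 1397)/(14*11) = -11457*(-1)*(-1384)/(14*11) = -11457*692/77 = -7928244/77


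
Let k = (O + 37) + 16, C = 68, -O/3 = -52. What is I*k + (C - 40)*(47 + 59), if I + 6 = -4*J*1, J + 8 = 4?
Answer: 5058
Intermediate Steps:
J = -4 (J = -8 + 4 = -4)
O = 156 (O = -3*(-52) = 156)
k = 209 (k = (156 + 37) + 16 = 193 + 16 = 209)
I = 10 (I = -6 - 4*(-4)*1 = -6 + 16*1 = -6 + 16 = 10)
I*k + (C - 40)*(47 + 59) = 10*209 + (68 - 40)*(47 + 59) = 2090 + 28*106 = 2090 + 2968 = 5058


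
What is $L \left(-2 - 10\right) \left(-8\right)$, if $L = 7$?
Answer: $672$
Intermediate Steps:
$L \left(-2 - 10\right) \left(-8\right) = 7 \left(-2 - 10\right) \left(-8\right) = 7 \left(\left(-12\right) \left(-8\right)\right) = 7 \cdot 96 = 672$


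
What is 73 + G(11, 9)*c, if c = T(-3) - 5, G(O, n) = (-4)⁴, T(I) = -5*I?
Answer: 2633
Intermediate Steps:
G(O, n) = 256
c = 10 (c = -5*(-3) - 5 = 15 - 5 = 10)
73 + G(11, 9)*c = 73 + 256*10 = 73 + 2560 = 2633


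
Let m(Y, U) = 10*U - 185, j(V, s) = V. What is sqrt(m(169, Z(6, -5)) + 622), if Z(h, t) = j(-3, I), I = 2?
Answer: sqrt(407) ≈ 20.174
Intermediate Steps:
Z(h, t) = -3
m(Y, U) = -185 + 10*U
sqrt(m(169, Z(6, -5)) + 622) = sqrt((-185 + 10*(-3)) + 622) = sqrt((-185 - 30) + 622) = sqrt(-215 + 622) = sqrt(407)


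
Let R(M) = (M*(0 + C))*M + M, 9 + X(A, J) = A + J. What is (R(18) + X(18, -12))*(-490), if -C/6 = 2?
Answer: 1897770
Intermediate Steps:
C = -12 (C = -6*2 = -12)
X(A, J) = -9 + A + J (X(A, J) = -9 + (A + J) = -9 + A + J)
R(M) = M - 12*M² (R(M) = (M*(0 - 12))*M + M = (M*(-12))*M + M = (-12*M)*M + M = -12*M² + M = M - 12*M²)
(R(18) + X(18, -12))*(-490) = (18*(1 - 12*18) + (-9 + 18 - 12))*(-490) = (18*(1 - 216) - 3)*(-490) = (18*(-215) - 3)*(-490) = (-3870 - 3)*(-490) = -3873*(-490) = 1897770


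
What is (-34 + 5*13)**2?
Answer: 961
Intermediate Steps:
(-34 + 5*13)**2 = (-34 + 65)**2 = 31**2 = 961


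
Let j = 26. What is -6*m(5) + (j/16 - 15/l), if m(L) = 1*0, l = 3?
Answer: -27/8 ≈ -3.3750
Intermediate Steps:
m(L) = 0
-6*m(5) + (j/16 - 15/l) = -6*0 + (26/16 - 15/3) = 0 + (26*(1/16) - 15*⅓) = 0 + (13/8 - 5) = 0 - 27/8 = -27/8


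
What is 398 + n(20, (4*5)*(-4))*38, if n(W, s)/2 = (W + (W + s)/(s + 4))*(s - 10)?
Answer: -141802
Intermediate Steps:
n(W, s) = 2*(-10 + s)*(W + (W + s)/(4 + s)) (n(W, s) = 2*((W + (W + s)/(s + 4))*(s - 10)) = 2*((W + (W + s)/(4 + s))*(-10 + s)) = 2*((-10 + s)*(W + (W + s)/(4 + s))) = 2*(-10 + s)*(W + (W + s)/(4 + s)))
398 + n(20, (4*5)*(-4))*38 = 398 + (2*(((4*5)*(-4))**2 - 50*20 - 10*4*5*(-4) + 20*((4*5)*(-4))**2 - 5*20*(4*5)*(-4))/(4 + (4*5)*(-4)))*38 = 398 + (2*((20*(-4))**2 - 1000 - 200*(-4) + 20*(20*(-4))**2 - 5*20*20*(-4))/(4 + 20*(-4)))*38 = 398 + (2*((-80)**2 - 1000 - 10*(-80) + 20*(-80)**2 - 5*20*(-80))/(4 - 80))*38 = 398 + (2*(6400 - 1000 + 800 + 20*6400 + 8000)/(-76))*38 = 398 + (2*(-1/76)*(6400 - 1000 + 800 + 128000 + 8000))*38 = 398 + (2*(-1/76)*142200)*38 = 398 - 71100/19*38 = 398 - 142200 = -141802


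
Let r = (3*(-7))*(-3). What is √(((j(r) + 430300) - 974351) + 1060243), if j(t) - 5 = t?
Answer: 2*√129065 ≈ 718.51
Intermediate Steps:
r = 63 (r = -21*(-3) = 63)
j(t) = 5 + t
√(((j(r) + 430300) - 974351) + 1060243) = √((((5 + 63) + 430300) - 974351) + 1060243) = √(((68 + 430300) - 974351) + 1060243) = √((430368 - 974351) + 1060243) = √(-543983 + 1060243) = √516260 = 2*√129065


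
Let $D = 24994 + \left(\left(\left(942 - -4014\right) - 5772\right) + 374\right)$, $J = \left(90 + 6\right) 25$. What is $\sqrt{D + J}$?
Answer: $2 \sqrt{6738} \approx 164.17$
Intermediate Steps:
$J = 2400$ ($J = 96 \cdot 25 = 2400$)
$D = 24552$ ($D = 24994 + \left(\left(\left(942 + 4014\right) - 5772\right) + 374\right) = 24994 + \left(\left(4956 - 5772\right) + 374\right) = 24994 + \left(-816 + 374\right) = 24994 - 442 = 24552$)
$\sqrt{D + J} = \sqrt{24552 + 2400} = \sqrt{26952} = 2 \sqrt{6738}$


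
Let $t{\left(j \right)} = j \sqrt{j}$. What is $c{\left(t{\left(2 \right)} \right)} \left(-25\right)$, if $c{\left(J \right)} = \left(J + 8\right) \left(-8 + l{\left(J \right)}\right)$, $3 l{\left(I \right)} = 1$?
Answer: $\frac{4600}{3} + \frac{1150 \sqrt{2}}{3} \approx 2075.4$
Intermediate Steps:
$t{\left(j \right)} = j^{\frac{3}{2}}$
$l{\left(I \right)} = \frac{1}{3}$ ($l{\left(I \right)} = \frac{1}{3} \cdot 1 = \frac{1}{3}$)
$c{\left(J \right)} = - \frac{184}{3} - \frac{23 J}{3}$ ($c{\left(J \right)} = \left(J + 8\right) \left(-8 + \frac{1}{3}\right) = \left(8 + J\right) \left(- \frac{23}{3}\right) = - \frac{184}{3} - \frac{23 J}{3}$)
$c{\left(t{\left(2 \right)} \right)} \left(-25\right) = \left(- \frac{184}{3} - \frac{23 \cdot 2^{\frac{3}{2}}}{3}\right) \left(-25\right) = \left(- \frac{184}{3} - \frac{23 \cdot 2 \sqrt{2}}{3}\right) \left(-25\right) = \left(- \frac{184}{3} - \frac{46 \sqrt{2}}{3}\right) \left(-25\right) = \frac{4600}{3} + \frac{1150 \sqrt{2}}{3}$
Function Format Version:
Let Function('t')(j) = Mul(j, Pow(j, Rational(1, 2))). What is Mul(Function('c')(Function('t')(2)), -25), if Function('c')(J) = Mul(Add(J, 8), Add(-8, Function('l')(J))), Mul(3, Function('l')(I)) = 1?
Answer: Add(Rational(4600, 3), Mul(Rational(1150, 3), Pow(2, Rational(1, 2)))) ≈ 2075.4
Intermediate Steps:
Function('t')(j) = Pow(j, Rational(3, 2))
Function('l')(I) = Rational(1, 3) (Function('l')(I) = Mul(Rational(1, 3), 1) = Rational(1, 3))
Function('c')(J) = Add(Rational(-184, 3), Mul(Rational(-23, 3), J)) (Function('c')(J) = Mul(Add(J, 8), Add(-8, Rational(1, 3))) = Mul(Add(8, J), Rational(-23, 3)) = Add(Rational(-184, 3), Mul(Rational(-23, 3), J)))
Mul(Function('c')(Function('t')(2)), -25) = Mul(Add(Rational(-184, 3), Mul(Rational(-23, 3), Pow(2, Rational(3, 2)))), -25) = Mul(Add(Rational(-184, 3), Mul(Rational(-23, 3), Mul(2, Pow(2, Rational(1, 2))))), -25) = Mul(Add(Rational(-184, 3), Mul(Rational(-46, 3), Pow(2, Rational(1, 2)))), -25) = Add(Rational(4600, 3), Mul(Rational(1150, 3), Pow(2, Rational(1, 2))))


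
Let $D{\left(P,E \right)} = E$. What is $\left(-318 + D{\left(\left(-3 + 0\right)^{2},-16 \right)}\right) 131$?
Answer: $-43754$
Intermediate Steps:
$\left(-318 + D{\left(\left(-3 + 0\right)^{2},-16 \right)}\right) 131 = \left(-318 - 16\right) 131 = \left(-334\right) 131 = -43754$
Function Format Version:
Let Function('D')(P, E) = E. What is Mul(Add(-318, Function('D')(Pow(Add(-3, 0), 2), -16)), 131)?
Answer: -43754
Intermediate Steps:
Mul(Add(-318, Function('D')(Pow(Add(-3, 0), 2), -16)), 131) = Mul(Add(-318, -16), 131) = Mul(-334, 131) = -43754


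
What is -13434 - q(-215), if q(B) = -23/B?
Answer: -2888333/215 ≈ -13434.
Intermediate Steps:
-13434 - q(-215) = -13434 - (-23)/(-215) = -13434 - (-23)*(-1)/215 = -13434 - 1*23/215 = -13434 - 23/215 = -2888333/215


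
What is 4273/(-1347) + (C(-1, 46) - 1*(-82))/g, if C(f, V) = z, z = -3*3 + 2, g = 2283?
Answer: -3218078/1025067 ≈ -3.1394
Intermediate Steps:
z = -7 (z = -9 + 2 = -7)
C(f, V) = -7
4273/(-1347) + (C(-1, 46) - 1*(-82))/g = 4273/(-1347) + (-7 - 1*(-82))/2283 = 4273*(-1/1347) + (-7 + 82)*(1/2283) = -4273/1347 + 75*(1/2283) = -4273/1347 + 25/761 = -3218078/1025067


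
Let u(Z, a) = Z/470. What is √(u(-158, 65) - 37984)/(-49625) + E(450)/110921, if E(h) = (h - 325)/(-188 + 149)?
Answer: -125/4325919 - I*√2097684965/11661875 ≈ -2.8896e-5 - 0.0039274*I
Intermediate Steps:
E(h) = 25/3 - h/39 (E(h) = (-325 + h)/(-39) = (-325 + h)*(-1/39) = 25/3 - h/39)
u(Z, a) = Z/470 (u(Z, a) = Z*(1/470) = Z/470)
√(u(-158, 65) - 37984)/(-49625) + E(450)/110921 = √((1/470)*(-158) - 37984)/(-49625) + (25/3 - 1/39*450)/110921 = √(-79/235 - 37984)*(-1/49625) + (25/3 - 150/13)*(1/110921) = √(-8926319/235)*(-1/49625) - 125/39*1/110921 = (I*√2097684965/235)*(-1/49625) - 125/4325919 = -I*√2097684965/11661875 - 125/4325919 = -125/4325919 - I*√2097684965/11661875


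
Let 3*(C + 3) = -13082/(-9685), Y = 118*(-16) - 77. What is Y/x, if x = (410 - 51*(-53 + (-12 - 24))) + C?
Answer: -57093075/143719112 ≈ -0.39725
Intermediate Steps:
Y = -1965 (Y = -1888 - 77 = -1965)
C = -74083/29055 (C = -3 + (-13082/(-9685))/3 = -3 + (-13082*(-1/9685))/3 = -3 + (⅓)*(13082/9685) = -3 + 13082/29055 = -74083/29055 ≈ -2.5498)
x = 143719112/29055 (x = (410 - 51*(-53 + (-12 - 24))) - 74083/29055 = (410 - 51*(-53 - 36)) - 74083/29055 = (410 - 51*(-89)) - 74083/29055 = (410 + 4539) - 74083/29055 = 4949 - 74083/29055 = 143719112/29055 ≈ 4946.5)
Y/x = -1965/143719112/29055 = -1965*29055/143719112 = -57093075/143719112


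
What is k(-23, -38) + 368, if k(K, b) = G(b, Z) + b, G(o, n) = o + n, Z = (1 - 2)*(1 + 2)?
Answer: 289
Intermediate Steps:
Z = -3 (Z = -1*3 = -3)
G(o, n) = n + o
k(K, b) = -3 + 2*b (k(K, b) = (-3 + b) + b = -3 + 2*b)
k(-23, -38) + 368 = (-3 + 2*(-38)) + 368 = (-3 - 76) + 368 = -79 + 368 = 289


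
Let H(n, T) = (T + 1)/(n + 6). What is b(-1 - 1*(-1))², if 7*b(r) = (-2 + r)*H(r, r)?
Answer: 1/441 ≈ 0.0022676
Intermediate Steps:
H(n, T) = (1 + T)/(6 + n)
b(r) = (1 + r)*(-2 + r)/(7*(6 + r)) (b(r) = ((-2 + r)*((1 + r)/(6 + r)))/7 = ((1 + r)*(-2 + r)/(6 + r))/7 = (1 + r)*(-2 + r)/(7*(6 + r)))
b(-1 - 1*(-1))² = ((1 + (-1 - 1*(-1)))*(-2 + (-1 - 1*(-1)))/(7*(6 + (-1 - 1*(-1)))))² = ((1 + (-1 + 1))*(-2 + (-1 + 1))/(7*(6 + (-1 + 1))))² = ((1 + 0)*(-2 + 0)/(7*(6 + 0)))² = ((⅐)*1*(-2)/6)² = ((⅐)*(⅙)*1*(-2))² = (-1/21)² = 1/441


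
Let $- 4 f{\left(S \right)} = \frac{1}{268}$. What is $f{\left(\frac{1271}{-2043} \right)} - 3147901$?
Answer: $- \frac{3374549873}{1072} \approx -3.1479 \cdot 10^{6}$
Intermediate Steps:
$f{\left(S \right)} = - \frac{1}{1072}$ ($f{\left(S \right)} = - \frac{1}{4 \cdot 268} = \left(- \frac{1}{4}\right) \frac{1}{268} = - \frac{1}{1072}$)
$f{\left(\frac{1271}{-2043} \right)} - 3147901 = - \frac{1}{1072} - 3147901 = - \frac{3374549873}{1072}$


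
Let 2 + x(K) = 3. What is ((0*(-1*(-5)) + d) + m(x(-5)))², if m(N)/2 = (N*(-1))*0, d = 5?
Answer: 25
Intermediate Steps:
x(K) = 1 (x(K) = -2 + 3 = 1)
m(N) = 0 (m(N) = 2*((N*(-1))*0) = 2*(-N*0) = 2*0 = 0)
((0*(-1*(-5)) + d) + m(x(-5)))² = ((0*(-1*(-5)) + 5) + 0)² = ((0*5 + 5) + 0)² = ((0 + 5) + 0)² = (5 + 0)² = 5² = 25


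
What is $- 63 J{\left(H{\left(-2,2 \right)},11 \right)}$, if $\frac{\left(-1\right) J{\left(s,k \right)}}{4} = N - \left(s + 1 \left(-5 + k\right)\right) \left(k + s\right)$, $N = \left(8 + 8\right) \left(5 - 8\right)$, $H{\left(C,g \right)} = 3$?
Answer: $-43848$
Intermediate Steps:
$N = -48$ ($N = 16 \left(-3\right) = -48$)
$J{\left(s,k \right)} = 192 + 4 \left(k + s\right) \left(-5 + k + s\right)$ ($J{\left(s,k \right)} = - 4 \left(-48 - \left(s + 1 \left(-5 + k\right)\right) \left(k + s\right)\right) = - 4 \left(-48 - \left(s + \left(-5 + k\right)\right) \left(k + s\right)\right) = - 4 \left(-48 - \left(-5 + k + s\right) \left(k + s\right)\right) = - 4 \left(-48 - \left(k + s\right) \left(-5 + k + s\right)\right) = 192 + 4 \left(k + s\right) \left(-5 + k + s\right)$)
$- 63 J{\left(H{\left(-2,2 \right)},11 \right)} = - 63 \left(192 - 220 - 60 + 4 \cdot 11^{2} + 4 \cdot 3^{2} + 8 \cdot 11 \cdot 3\right) = - 63 \left(192 - 220 - 60 + 4 \cdot 121 + 4 \cdot 9 + 264\right) = - 63 \left(192 - 220 - 60 + 484 + 36 + 264\right) = \left(-63\right) 696 = -43848$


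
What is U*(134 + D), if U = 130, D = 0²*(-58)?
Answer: 17420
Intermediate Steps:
D = 0 (D = 0*(-58) = 0)
U*(134 + D) = 130*(134 + 0) = 130*134 = 17420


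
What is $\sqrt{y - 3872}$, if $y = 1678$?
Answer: $i \sqrt{2194} \approx 46.84 i$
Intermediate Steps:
$\sqrt{y - 3872} = \sqrt{1678 - 3872} = \sqrt{-2194} = i \sqrt{2194}$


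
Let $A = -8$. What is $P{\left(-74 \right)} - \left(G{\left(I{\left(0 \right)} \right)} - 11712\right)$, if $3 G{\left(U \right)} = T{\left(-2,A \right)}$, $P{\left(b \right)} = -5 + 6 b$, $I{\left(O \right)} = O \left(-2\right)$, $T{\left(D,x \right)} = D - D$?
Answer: $11263$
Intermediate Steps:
$T{\left(D,x \right)} = 0$
$I{\left(O \right)} = - 2 O$
$G{\left(U \right)} = 0$ ($G{\left(U \right)} = \frac{1}{3} \cdot 0 = 0$)
$P{\left(-74 \right)} - \left(G{\left(I{\left(0 \right)} \right)} - 11712\right) = \left(-5 + 6 \left(-74\right)\right) - \left(0 - 11712\right) = \left(-5 - 444\right) - -11712 = -449 + 11712 = 11263$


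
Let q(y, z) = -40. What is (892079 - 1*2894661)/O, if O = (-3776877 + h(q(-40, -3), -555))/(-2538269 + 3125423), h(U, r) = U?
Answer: 1175824031628/3776917 ≈ 3.1132e+5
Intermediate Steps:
O = -3776917/587154 (O = (-3776877 - 40)/(-2538269 + 3125423) = -3776917/587154 ≈ -6.4326)
(892079 - 1*2894661)/O = (892079 - 1*2894661)/(-3776917/587154) = (892079 - 2894661)*(-587154/3776917) = -2002582*(-587154/3776917) = 1175824031628/3776917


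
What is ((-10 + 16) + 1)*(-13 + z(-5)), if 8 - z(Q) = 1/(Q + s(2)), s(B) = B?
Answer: -98/3 ≈ -32.667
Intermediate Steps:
z(Q) = 8 - 1/(2 + Q) (z(Q) = 8 - 1/(Q + 2) = 8 - 1/(2 + Q))
((-10 + 16) + 1)*(-13 + z(-5)) = ((-10 + 16) + 1)*(-13 + (15 + 8*(-5))/(2 - 5)) = (6 + 1)*(-13 + (15 - 40)/(-3)) = 7*(-13 - ⅓*(-25)) = 7*(-13 + 25/3) = 7*(-14/3) = -98/3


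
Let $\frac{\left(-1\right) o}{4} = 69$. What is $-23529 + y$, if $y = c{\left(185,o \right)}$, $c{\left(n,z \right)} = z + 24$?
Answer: $-23781$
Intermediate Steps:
$o = -276$ ($o = \left(-4\right) 69 = -276$)
$c{\left(n,z \right)} = 24 + z$
$y = -252$ ($y = 24 - 276 = -252$)
$-23529 + y = -23529 - 252 = -23781$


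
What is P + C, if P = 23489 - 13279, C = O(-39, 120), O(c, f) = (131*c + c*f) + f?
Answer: 541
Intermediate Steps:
O(c, f) = f + 131*c + c*f
C = -9669 (C = 120 + 131*(-39) - 39*120 = 120 - 5109 - 4680 = -9669)
P = 10210
P + C = 10210 - 9669 = 541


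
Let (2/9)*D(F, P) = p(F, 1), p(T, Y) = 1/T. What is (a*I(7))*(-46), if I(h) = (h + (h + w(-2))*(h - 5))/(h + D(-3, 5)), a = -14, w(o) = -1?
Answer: 24472/11 ≈ 2224.7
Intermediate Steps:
D(F, P) = 9/(2*F)
I(h) = (h + (-1 + h)*(-5 + h))/(-3/2 + h) (I(h) = (h + (h - 1)*(h - 5))/(h + (9/2)/(-3)) = (h + (-1 + h)*(-5 + h))/(h + (9/2)*(-⅓)) = (h + (-1 + h)*(-5 + h))/(h - 3/2) = (h + (-1 + h)*(-5 + h))/(-3/2 + h))
(a*I(7))*(-46) = -28*(5 + 7² - 5*7)/(-3 + 2*7)*(-46) = -28*(5 + 49 - 35)/(-3 + 14)*(-46) = -28*19/11*(-46) = -14*38/11*(-46) = -532/11*(-46) = 24472/11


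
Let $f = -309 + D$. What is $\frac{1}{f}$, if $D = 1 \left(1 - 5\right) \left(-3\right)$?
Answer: $- \frac{1}{297} \approx -0.003367$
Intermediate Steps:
$D = 12$ ($D = 1 \left(-4\right) \left(-3\right) = \left(-4\right) \left(-3\right) = 12$)
$f = -297$ ($f = -309 + 12 = -297$)
$\frac{1}{f} = \frac{1}{-297} = - \frac{1}{297}$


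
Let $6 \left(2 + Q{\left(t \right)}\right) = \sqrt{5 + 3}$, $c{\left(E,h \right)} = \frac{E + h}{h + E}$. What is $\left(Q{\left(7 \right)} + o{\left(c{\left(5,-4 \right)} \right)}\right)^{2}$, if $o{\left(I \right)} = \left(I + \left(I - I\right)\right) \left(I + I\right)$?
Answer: $\frac{2}{9} \approx 0.22222$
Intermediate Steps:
$c{\left(E,h \right)} = 1$ ($c{\left(E,h \right)} = \frac{E + h}{E + h} = 1$)
$Q{\left(t \right)} = -2 + \frac{\sqrt{2}}{3}$ ($Q{\left(t \right)} = -2 + \frac{\sqrt{5 + 3}}{6} = -2 + \frac{\sqrt{8}}{6} = -2 + \frac{2 \sqrt{2}}{6} = -2 + \frac{\sqrt{2}}{3}$)
$o{\left(I \right)} = 2 I^{2}$ ($o{\left(I \right)} = \left(I + 0\right) 2 I = I 2 I = 2 I^{2}$)
$\left(Q{\left(7 \right)} + o{\left(c{\left(5,-4 \right)} \right)}\right)^{2} = \left(\left(-2 + \frac{\sqrt{2}}{3}\right) + 2 \cdot 1^{2}\right)^{2} = \left(\left(-2 + \frac{\sqrt{2}}{3}\right) + 2 \cdot 1\right)^{2} = \left(\left(-2 + \frac{\sqrt{2}}{3}\right) + 2\right)^{2} = \left(\frac{\sqrt{2}}{3}\right)^{2} = \frac{2}{9}$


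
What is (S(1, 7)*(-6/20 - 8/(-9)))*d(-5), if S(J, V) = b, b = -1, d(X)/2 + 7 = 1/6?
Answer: 2173/270 ≈ 8.0481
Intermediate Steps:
d(X) = -41/3 (d(X) = -14 + 2/6 = -14 + 2*(1/6) = -14 + 1/3 = -41/3)
S(J, V) = -1
(S(1, 7)*(-6/20 - 8/(-9)))*d(-5) = -(-6/20 - 8/(-9))*(-41/3) = -(-6*1/20 - 8*(-1/9))*(-41/3) = -(-3/10 + 8/9)*(-41/3) = -1*53/90*(-41/3) = -53/90*(-41/3) = 2173/270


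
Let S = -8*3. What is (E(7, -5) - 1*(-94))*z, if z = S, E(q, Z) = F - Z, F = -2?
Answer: -2328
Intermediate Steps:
E(q, Z) = -2 - Z
S = -24
z = -24
(E(7, -5) - 1*(-94))*z = ((-2 - 1*(-5)) - 1*(-94))*(-24) = ((-2 + 5) + 94)*(-24) = (3 + 94)*(-24) = 97*(-24) = -2328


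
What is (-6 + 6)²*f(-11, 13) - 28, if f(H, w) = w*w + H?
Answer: -28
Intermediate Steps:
f(H, w) = H + w² (f(H, w) = w² + H = H + w²)
(-6 + 6)²*f(-11, 13) - 28 = (-6 + 6)²*(-11 + 13²) - 28 = 0²*(-11 + 169) - 28 = 0*158 - 28 = 0 - 28 = -28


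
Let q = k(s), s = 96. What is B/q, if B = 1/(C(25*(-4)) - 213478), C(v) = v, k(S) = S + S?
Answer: -1/41006976 ≈ -2.4386e-8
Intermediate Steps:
k(S) = 2*S
q = 192 (q = 2*96 = 192)
B = -1/213578 (B = 1/(25*(-4) - 213478) = 1/(-100 - 213478) = 1/(-213578) = -1/213578 ≈ -4.6821e-6)
B/q = -1/213578/192 = -1/213578*1/192 = -1/41006976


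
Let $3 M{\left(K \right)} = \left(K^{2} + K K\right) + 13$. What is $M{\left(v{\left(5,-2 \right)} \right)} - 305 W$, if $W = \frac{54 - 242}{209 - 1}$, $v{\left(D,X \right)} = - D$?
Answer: $\frac{15427}{52} \approx 296.67$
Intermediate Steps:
$W = - \frac{47}{52}$ ($W = - \frac{188}{208} = \left(-188\right) \frac{1}{208} = - \frac{47}{52} \approx -0.90385$)
$M{\left(K \right)} = \frac{13}{3} + \frac{2 K^{2}}{3}$ ($M{\left(K \right)} = \frac{\left(K^{2} + K K\right) + 13}{3} = \frac{\left(K^{2} + K^{2}\right) + 13}{3} = \frac{2 K^{2} + 13}{3} = \frac{13 + 2 K^{2}}{3} = \frac{13}{3} + \frac{2 K^{2}}{3}$)
$M{\left(v{\left(5,-2 \right)} \right)} - 305 W = \left(\frac{13}{3} + \frac{2 \left(\left(-1\right) 5\right)^{2}}{3}\right) - - \frac{14335}{52} = \left(\frac{13}{3} + \frac{2 \left(-5\right)^{2}}{3}\right) + \frac{14335}{52} = \left(\frac{13}{3} + \frac{2}{3} \cdot 25\right) + \frac{14335}{52} = \left(\frac{13}{3} + \frac{50}{3}\right) + \frac{14335}{52} = 21 + \frac{14335}{52} = \frac{15427}{52}$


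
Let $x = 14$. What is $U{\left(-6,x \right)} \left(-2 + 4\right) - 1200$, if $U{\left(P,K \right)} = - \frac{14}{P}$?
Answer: $- \frac{3586}{3} \approx -1195.3$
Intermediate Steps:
$U{\left(-6,x \right)} \left(-2 + 4\right) - 1200 = - \frac{14}{-6} \left(-2 + 4\right) - 1200 = \left(-14\right) \left(- \frac{1}{6}\right) 2 - 1200 = \frac{7}{3} \cdot 2 - 1200 = \frac{14}{3} - 1200 = - \frac{3586}{3}$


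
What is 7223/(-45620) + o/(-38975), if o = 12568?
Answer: -170973717/355607900 ≈ -0.48079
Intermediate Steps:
7223/(-45620) + o/(-38975) = 7223/(-45620) + 12568/(-38975) = 7223*(-1/45620) + 12568*(-1/38975) = -7223/45620 - 12568/38975 = -170973717/355607900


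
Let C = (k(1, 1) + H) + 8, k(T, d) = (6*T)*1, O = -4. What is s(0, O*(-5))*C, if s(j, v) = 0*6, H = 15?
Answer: 0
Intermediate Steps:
k(T, d) = 6*T
C = 29 (C = (6*1 + 15) + 8 = (6 + 15) + 8 = 21 + 8 = 29)
s(j, v) = 0
s(0, O*(-5))*C = 0*29 = 0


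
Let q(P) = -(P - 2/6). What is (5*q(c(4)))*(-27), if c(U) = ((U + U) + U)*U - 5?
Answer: 5760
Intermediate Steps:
c(U) = -5 + 3*U² (c(U) = (2*U + U)*U - 5 = (3*U)*U - 5 = 3*U² - 5 = -5 + 3*U²)
q(P) = ⅓ - P (q(P) = -(P - 2*⅙) = -(P - ⅓) = -(-⅓ + P) = ⅓ - P)
(5*q(c(4)))*(-27) = (5*(⅓ - (-5 + 3*4²)))*(-27) = (5*(⅓ - (-5 + 3*16)))*(-27) = (5*(⅓ - (-5 + 48)))*(-27) = (5*(⅓ - 1*43))*(-27) = (5*(⅓ - 43))*(-27) = (5*(-128/3))*(-27) = -640/3*(-27) = 5760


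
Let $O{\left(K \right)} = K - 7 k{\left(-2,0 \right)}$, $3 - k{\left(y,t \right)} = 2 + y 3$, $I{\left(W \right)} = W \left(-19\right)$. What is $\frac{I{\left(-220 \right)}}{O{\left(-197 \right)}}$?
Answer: $- \frac{2090}{123} \approx -16.992$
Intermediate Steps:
$I{\left(W \right)} = - 19 W$
$k{\left(y,t \right)} = 1 - 3 y$ ($k{\left(y,t \right)} = 3 - \left(2 + y 3\right) = 3 - \left(2 + 3 y\right) = 1 - 3 y$)
$O{\left(K \right)} = -49 + K$ ($O{\left(K \right)} = K - 7 \left(1 - -6\right) = K - 7 \left(1 + 6\right) = K - 49 = -49 + K$)
$\frac{I{\left(-220 \right)}}{O{\left(-197 \right)}} = \frac{\left(-19\right) \left(-220\right)}{-49 - 197} = \frac{4180}{-246} = 4180 \left(- \frac{1}{246}\right) = - \frac{2090}{123}$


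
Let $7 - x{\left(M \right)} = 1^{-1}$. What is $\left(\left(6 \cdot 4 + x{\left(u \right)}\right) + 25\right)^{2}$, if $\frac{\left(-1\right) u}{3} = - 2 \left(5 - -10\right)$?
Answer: $3025$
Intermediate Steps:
$u = 90$ ($u = - 3 \left(- 2 \left(5 - -10\right)\right) = - 3 \left(- 2 \left(5 + 10\right)\right) = - 3 \left(\left(-2\right) 15\right) = \left(-3\right) \left(-30\right) = 90$)
$x{\left(M \right)} = 6$ ($x{\left(M \right)} = 7 - 1^{-1} = 7 - 1 = 6$)
$\left(\left(6 \cdot 4 + x{\left(u \right)}\right) + 25\right)^{2} = \left(\left(6 \cdot 4 + 6\right) + 25\right)^{2} = \left(\left(24 + 6\right) + 25\right)^{2} = \left(30 + 25\right)^{2} = 55^{2} = 3025$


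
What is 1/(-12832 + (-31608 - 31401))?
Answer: -1/75841 ≈ -1.3185e-5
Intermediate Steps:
1/(-12832 + (-31608 - 31401)) = 1/(-12832 - 63009) = 1/(-75841) = -1/75841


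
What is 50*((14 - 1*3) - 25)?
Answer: -700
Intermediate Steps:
50*((14 - 1*3) - 25) = 50*((14 - 3) - 25) = 50*(11 - 25) = 50*(-14) = -700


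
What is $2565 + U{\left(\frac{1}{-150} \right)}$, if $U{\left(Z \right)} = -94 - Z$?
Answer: $\frac{370651}{150} \approx 2471.0$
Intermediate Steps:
$2565 + U{\left(\frac{1}{-150} \right)} = 2565 - \frac{14099}{150} = \frac{370651}{150}$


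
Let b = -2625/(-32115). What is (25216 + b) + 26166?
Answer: 110009037/2141 ≈ 51382.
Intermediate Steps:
b = 175/2141 (b = -2625*(-1/32115) = 175/2141 ≈ 0.081738)
(25216 + b) + 26166 = (25216 + 175/2141) + 26166 = 53987631/2141 + 26166 = 110009037/2141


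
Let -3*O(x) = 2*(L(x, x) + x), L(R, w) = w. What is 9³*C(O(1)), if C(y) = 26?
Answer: 18954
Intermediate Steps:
O(x) = -4*x/3 (O(x) = -2*(x + x)/3 = -2*2*x/3 = -4*x/3)
9³*C(O(1)) = 9³*26 = 729*26 = 18954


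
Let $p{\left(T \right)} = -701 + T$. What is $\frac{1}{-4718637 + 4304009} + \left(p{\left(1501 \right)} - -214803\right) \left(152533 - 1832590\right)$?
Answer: $- \frac{150188763866438989}{414628} \approx -3.6223 \cdot 10^{11}$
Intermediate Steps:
$\frac{1}{-4718637 + 4304009} + \left(p{\left(1501 \right)} - -214803\right) \left(152533 - 1832590\right) = \frac{1}{-4718637 + 4304009} + \left(\left(-701 + 1501\right) - -214803\right) \left(152533 - 1832590\right) = \frac{1}{-414628} + \left(800 + \left(-773989 + 988792\right)\right) \left(-1680057\right) = - \frac{1}{414628} + \left(800 + 214803\right) \left(-1680057\right) = - \frac{1}{414628} + 215603 \left(-1680057\right) = - \frac{1}{414628} - 362225329371 = - \frac{150188763866438989}{414628}$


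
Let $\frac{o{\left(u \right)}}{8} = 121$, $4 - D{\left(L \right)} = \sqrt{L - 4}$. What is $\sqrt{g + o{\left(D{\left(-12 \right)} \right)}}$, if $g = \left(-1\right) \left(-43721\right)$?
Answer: $\sqrt{44689} \approx 211.4$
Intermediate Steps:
$D{\left(L \right)} = 4 - \sqrt{-4 + L}$ ($D{\left(L \right)} = 4 - \sqrt{L - 4} = 4 - \sqrt{-4 + L}$)
$o{\left(u \right)} = 968$ ($o{\left(u \right)} = 8 \cdot 121 = 968$)
$g = 43721$
$\sqrt{g + o{\left(D{\left(-12 \right)} \right)}} = \sqrt{43721 + 968} = \sqrt{44689}$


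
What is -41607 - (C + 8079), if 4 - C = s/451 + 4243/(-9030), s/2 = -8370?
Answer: -202517091493/4072530 ≈ -49728.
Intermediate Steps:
s = -16740 (s = 2*(-8370) = -16740)
C = 169365913/4072530 (C = 4 - (-16740/451 + 4243/(-9030)) = 4 - (-16740*1/451 + 4243*(-1/9030)) = 4 - (-16740/451 - 4243/9030) = 4 - 1*(-153075793/4072530) = 4 + 153075793/4072530 = 169365913/4072530 ≈ 41.587)
-41607 - (C + 8079) = -41607 - (169365913/4072530 + 8079) = -41607 - 1*33071335783/4072530 = -41607 - 33071335783/4072530 = -202517091493/4072530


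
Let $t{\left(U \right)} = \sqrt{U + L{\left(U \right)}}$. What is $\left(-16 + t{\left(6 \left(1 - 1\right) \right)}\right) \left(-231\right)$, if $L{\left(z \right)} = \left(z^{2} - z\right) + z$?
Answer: $3696$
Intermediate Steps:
$L{\left(z \right)} = z^{2}$
$t{\left(U \right)} = \sqrt{U + U^{2}}$
$\left(-16 + t{\left(6 \left(1 - 1\right) \right)}\right) \left(-231\right) = \left(-16 + \sqrt{6 \left(1 - 1\right) \left(1 + 6 \left(1 - 1\right)\right)}\right) \left(-231\right) = \left(-16 + \sqrt{6 \cdot 0 \left(1 + 6 \cdot 0\right)}\right) \left(-231\right) = \left(-16 + \sqrt{0 \left(1 + 0\right)}\right) \left(-231\right) = \left(-16 + \sqrt{0 \cdot 1}\right) \left(-231\right) = \left(-16 + \sqrt{0}\right) \left(-231\right) = \left(-16 + 0\right) \left(-231\right) = \left(-16\right) \left(-231\right) = 3696$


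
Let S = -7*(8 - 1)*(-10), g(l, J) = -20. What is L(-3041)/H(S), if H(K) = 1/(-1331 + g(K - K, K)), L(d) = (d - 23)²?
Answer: -12683317696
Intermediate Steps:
S = 490 (S = -7*7*(-10) = -49*(-10) = 490)
L(d) = (-23 + d)²
H(K) = -1/1351 (H(K) = 1/(-1331 - 20) = 1/(-1351) = -1/1351)
L(-3041)/H(S) = (-23 - 3041)²/(-1/1351) = (-3064)²*(-1351) = 9388096*(-1351) = -12683317696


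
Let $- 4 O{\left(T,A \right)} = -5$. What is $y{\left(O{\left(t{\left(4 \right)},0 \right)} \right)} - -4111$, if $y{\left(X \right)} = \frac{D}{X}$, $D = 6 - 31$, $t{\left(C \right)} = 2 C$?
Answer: $4091$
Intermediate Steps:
$O{\left(T,A \right)} = \frac{5}{4}$ ($O{\left(T,A \right)} = \left(- \frac{1}{4}\right) \left(-5\right) = \frac{5}{4}$)
$D = -25$
$y{\left(X \right)} = - \frac{25}{X}$
$y{\left(O{\left(t{\left(4 \right)},0 \right)} \right)} - -4111 = - \frac{25}{\frac{5}{4}} - -4111 = \left(-25\right) \frac{4}{5} + 4111 = -20 + 4111 = 4091$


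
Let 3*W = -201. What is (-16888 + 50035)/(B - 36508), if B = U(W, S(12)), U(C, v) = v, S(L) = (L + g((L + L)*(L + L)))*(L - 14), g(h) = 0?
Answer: -33147/36532 ≈ -0.90734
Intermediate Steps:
W = -67 (W = (⅓)*(-201) = -67)
S(L) = L*(-14 + L) (S(L) = (L + 0)*(L - 14) = L*(-14 + L))
B = -24 (B = 12*(-14 + 12) = 12*(-2) = -24)
(-16888 + 50035)/(B - 36508) = (-16888 + 50035)/(-24 - 36508) = 33147/(-36532) = 33147*(-1/36532) = -33147/36532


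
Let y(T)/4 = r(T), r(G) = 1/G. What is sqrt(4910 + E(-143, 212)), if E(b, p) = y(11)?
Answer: sqrt(594154)/11 ≈ 70.074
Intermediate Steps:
y(T) = 4/T
E(b, p) = 4/11
sqrt(4910 + E(-143, 212)) = sqrt(4910 + 4/11) = sqrt(54014/11) = sqrt(594154)/11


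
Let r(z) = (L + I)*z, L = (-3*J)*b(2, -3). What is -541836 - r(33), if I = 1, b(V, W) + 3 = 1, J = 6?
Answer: -543057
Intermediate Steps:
b(V, W) = -2 (b(V, W) = -3 + 1 = -2)
L = 36 (L = -3*6*(-2) = -18*(-2) = 36)
r(z) = 37*z (r(z) = (36 + 1)*z = 37*z)
-541836 - r(33) = -541836 - 37*33 = -541836 - 1*1221 = -541836 - 1221 = -543057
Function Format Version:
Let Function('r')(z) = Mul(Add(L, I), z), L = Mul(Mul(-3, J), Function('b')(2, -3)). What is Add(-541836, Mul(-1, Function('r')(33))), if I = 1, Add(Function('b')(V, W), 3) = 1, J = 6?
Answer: -543057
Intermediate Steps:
Function('b')(V, W) = -2 (Function('b')(V, W) = Add(-3, 1) = -2)
L = 36 (L = Mul(Mul(-3, 6), -2) = Mul(-18, -2) = 36)
Function('r')(z) = Mul(37, z) (Function('r')(z) = Mul(Add(36, 1), z) = Mul(37, z))
Add(-541836, Mul(-1, Function('r')(33))) = Add(-541836, Mul(-1, Mul(37, 33))) = Add(-541836, Mul(-1, 1221)) = Add(-541836, -1221) = -543057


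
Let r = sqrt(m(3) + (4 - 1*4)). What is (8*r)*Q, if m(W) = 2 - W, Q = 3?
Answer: 24*I ≈ 24.0*I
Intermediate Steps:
r = I (r = sqrt((2 - 1*3) + (4 - 1*4)) = sqrt((2 - 3) + (4 - 4)) = sqrt(-1 + 0) = sqrt(-1) = I ≈ 1.0*I)
(8*r)*Q = (8*I)*3 = 24*I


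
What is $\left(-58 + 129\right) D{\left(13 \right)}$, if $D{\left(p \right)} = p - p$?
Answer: $0$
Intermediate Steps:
$D{\left(p \right)} = 0$
$\left(-58 + 129\right) D{\left(13 \right)} = \left(-58 + 129\right) 0 = 71 \cdot 0 = 0$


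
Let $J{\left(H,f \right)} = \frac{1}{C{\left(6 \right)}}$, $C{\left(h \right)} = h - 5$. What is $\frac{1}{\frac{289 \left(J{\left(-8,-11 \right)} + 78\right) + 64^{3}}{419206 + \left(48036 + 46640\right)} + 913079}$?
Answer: $\frac{513882}{469215147653} \approx 1.0952 \cdot 10^{-6}$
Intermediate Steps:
$C{\left(h \right)} = -5 + h$ ($C{\left(h \right)} = h - 5 = -5 + h$)
$J{\left(H,f \right)} = 1$ ($J{\left(H,f \right)} = \frac{1}{-5 + 6} = 1^{-1} = 1$)
$\frac{1}{\frac{289 \left(J{\left(-8,-11 \right)} + 78\right) + 64^{3}}{419206 + \left(48036 + 46640\right)} + 913079} = \frac{1}{\frac{289 \left(1 + 78\right) + 64^{3}}{419206 + \left(48036 + 46640\right)} + 913079} = \frac{1}{\frac{289 \cdot 79 + 262144}{419206 + 94676} + 913079} = \frac{1}{\frac{22831 + 262144}{513882} + 913079} = \frac{1}{284975 \cdot \frac{1}{513882} + 913079} = \frac{1}{\frac{284975}{513882} + 913079} = \frac{1}{\frac{469215147653}{513882}} = \frac{513882}{469215147653}$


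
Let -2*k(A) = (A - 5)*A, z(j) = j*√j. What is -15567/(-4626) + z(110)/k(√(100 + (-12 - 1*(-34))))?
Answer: 5189/1542 - 1100*√3355/5917 - 220*√110/97 ≈ -31.190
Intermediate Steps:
z(j) = j^(3/2)
k(A) = -A*(-5 + A)/2 (k(A) = -(A - 5)*A/2 = -(-5 + A)*A/2 = -A*(-5 + A)/2)
-15567/(-4626) + z(110)/k(√(100 + (-12 - 1*(-34)))) = -15567/(-4626) + 110^(3/2)/((√(100 + (-12 - 1*(-34)))*(5 - √(100 + (-12 - 1*(-34))))/2)) = -15567*(-1/4626) + (110*√110)/((√(100 + (-12 + 34))*(5 - √(100 + (-12 + 34)))/2)) = 5189/1542 + (110*√110)/((√(100 + 22)*(5 - √(100 + 22))/2)) = 5189/1542 + (110*√110)/((√122*(5 - √122)/2)) = 5189/1542 + (110*√110)*(√122/(61*(5 - √122))) = 5189/1542 + 220*√3355/(61*(5 - √122))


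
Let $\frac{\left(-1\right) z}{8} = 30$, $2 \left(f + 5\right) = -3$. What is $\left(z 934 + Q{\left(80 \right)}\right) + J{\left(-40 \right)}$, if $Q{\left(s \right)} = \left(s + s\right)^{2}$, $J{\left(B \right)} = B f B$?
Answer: $-208960$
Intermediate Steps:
$f = - \frac{13}{2}$ ($f = -5 + \frac{1}{2} \left(-3\right) = -5 - \frac{3}{2} = - \frac{13}{2} \approx -6.5$)
$z = -240$ ($z = \left(-8\right) 30 = -240$)
$J{\left(B \right)} = - \frac{13 B^{2}}{2}$ ($J{\left(B \right)} = B \left(- \frac{13}{2}\right) B = - \frac{13 B}{2} B = - \frac{13 B^{2}}{2}$)
$Q{\left(s \right)} = 4 s^{2}$ ($Q{\left(s \right)} = \left(2 s\right)^{2} = 4 s^{2}$)
$\left(z 934 + Q{\left(80 \right)}\right) + J{\left(-40 \right)} = \left(\left(-240\right) 934 + 4 \cdot 80^{2}\right) - \frac{13 \left(-40\right)^{2}}{2} = \left(-224160 + 4 \cdot 6400\right) - 10400 = \left(-224160 + 25600\right) - 10400 = -198560 - 10400 = -208960$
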